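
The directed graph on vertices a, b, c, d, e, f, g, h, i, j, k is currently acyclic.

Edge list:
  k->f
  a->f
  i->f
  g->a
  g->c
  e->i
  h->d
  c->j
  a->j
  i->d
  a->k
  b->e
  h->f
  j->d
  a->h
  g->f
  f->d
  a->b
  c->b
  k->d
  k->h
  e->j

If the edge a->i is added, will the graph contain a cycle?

No

Adding a→i creates a cycle iff i can already reach a.
Explore from i: no path reaches a. The graph stays acyclic.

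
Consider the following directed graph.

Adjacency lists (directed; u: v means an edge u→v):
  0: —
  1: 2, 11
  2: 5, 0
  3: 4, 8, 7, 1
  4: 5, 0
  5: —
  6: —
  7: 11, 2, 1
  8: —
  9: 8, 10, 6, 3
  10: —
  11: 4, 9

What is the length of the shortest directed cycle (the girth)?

4

For each vertex v, BFS finds the shortest path from v back to v.
The shortest such closed walk is 9 → 3 → 1 → 11 → 9, length 4.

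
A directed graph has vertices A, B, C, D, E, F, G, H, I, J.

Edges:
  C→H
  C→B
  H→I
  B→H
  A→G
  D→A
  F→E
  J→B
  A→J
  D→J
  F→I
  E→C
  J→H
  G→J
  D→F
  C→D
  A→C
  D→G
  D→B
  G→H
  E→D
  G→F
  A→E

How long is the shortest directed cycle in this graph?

For each vertex v, BFS finds the shortest path from v back to v.
The shortest such closed walk is E → D → F → E, length 3.

3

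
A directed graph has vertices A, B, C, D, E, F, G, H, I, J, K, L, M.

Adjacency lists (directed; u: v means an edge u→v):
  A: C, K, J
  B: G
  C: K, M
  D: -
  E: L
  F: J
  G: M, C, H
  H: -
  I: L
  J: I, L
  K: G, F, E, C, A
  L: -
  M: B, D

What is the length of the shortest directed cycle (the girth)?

For each vertex v, BFS finds the shortest path from v back to v.
The shortest such closed walk is K → C → K, length 2.

2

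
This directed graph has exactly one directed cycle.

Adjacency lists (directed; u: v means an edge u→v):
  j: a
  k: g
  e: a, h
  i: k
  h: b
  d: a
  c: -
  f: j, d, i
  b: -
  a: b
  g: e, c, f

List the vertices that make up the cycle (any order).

f, g, i, k

DFS with gray/black marking from g:
g gray
  e gray
    a gray
      b gray
      b black
    a black
    h gray
      h→b: b black — skip
    h black
  e black
  c gray
  c black
  f gray
    j gray
      j→a: a black — skip
    j black
    d gray
      d→a: a black — skip
    d black
    i gray
      k gray
        k→g: g is gray → back edge
Back edge closes the cycle g → f → i → k → g; its vertices are {f, g, i, k}.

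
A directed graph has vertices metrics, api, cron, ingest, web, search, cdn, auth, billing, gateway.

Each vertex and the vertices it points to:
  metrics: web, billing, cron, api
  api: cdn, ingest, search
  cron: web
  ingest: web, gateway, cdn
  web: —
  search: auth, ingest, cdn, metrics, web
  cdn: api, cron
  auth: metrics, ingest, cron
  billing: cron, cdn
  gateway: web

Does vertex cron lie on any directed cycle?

No

cron lies on a cycle iff there is a path from cron back to itself.
Exploring from cron, it never reaches itself; equivalently, its strongly connected component is a singleton.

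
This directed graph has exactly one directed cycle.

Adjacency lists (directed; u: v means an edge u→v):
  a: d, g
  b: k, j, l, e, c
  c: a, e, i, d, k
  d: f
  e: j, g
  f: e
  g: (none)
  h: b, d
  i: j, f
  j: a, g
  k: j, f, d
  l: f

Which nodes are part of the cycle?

a, d, e, f, j

DFS with gray/black marking from e:
e gray
  j gray
    a gray
      d gray
        f gray
          f→e: e is gray → back edge
Back edge closes the cycle e → j → a → d → f → e; its vertices are {a, d, e, f, j}.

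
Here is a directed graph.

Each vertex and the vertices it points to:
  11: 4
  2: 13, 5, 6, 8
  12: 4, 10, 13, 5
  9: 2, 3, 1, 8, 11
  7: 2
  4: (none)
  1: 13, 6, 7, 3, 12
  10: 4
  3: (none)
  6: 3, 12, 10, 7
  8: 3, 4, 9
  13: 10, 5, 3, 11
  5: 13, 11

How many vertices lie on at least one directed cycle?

8

A vertex is on a directed cycle iff it belongs to a strongly connected component of size ≥ 2 (or has a self-loop).
The vertices on cycles are {1, 2, 5, 6, 7, 8, 9, 13} — 8 in total.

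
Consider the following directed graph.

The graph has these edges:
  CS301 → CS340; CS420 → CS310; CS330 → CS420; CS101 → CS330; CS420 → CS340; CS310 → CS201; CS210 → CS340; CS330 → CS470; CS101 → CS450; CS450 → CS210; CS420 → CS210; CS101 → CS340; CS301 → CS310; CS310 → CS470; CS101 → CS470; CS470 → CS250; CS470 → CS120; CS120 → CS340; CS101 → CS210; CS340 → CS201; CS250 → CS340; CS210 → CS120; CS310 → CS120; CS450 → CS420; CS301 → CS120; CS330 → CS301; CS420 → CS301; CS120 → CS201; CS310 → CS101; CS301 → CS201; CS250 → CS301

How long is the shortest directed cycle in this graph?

For each vertex v, BFS finds the shortest path from v back to v.
The shortest such closed walk is CS420 → CS310 → CS101 → CS450 → CS420, length 4.

4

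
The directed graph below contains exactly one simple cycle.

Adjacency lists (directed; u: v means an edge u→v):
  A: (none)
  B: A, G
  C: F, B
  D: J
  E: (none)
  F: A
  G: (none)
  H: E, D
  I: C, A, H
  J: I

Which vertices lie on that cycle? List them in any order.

DFS with gray/black marking from I:
I gray
  C gray
    F gray
      A gray
      A black
    F black
    B gray
      B→A: A black — skip
      G gray
      G black
    B black
  C black
  I→A: A black — skip
  H gray
    E gray
    E black
    D gray
      J gray
        J→I: I is gray → back edge
Back edge closes the cycle I → H → D → J → I; its vertices are {D, H, I, J}.

D, H, I, J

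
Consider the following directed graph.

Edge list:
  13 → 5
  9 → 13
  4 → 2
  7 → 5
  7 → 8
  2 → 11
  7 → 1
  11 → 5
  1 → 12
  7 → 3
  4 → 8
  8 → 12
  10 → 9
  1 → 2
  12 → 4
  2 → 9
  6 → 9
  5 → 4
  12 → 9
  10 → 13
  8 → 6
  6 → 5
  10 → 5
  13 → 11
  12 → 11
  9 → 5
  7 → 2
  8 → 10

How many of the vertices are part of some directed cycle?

10

A vertex is on a directed cycle iff it belongs to a strongly connected component of size ≥ 2 (or has a self-loop).
The vertices on cycles are {2, 4, 5, 6, 8, 9, 10, 11, 12, 13} — 10 in total.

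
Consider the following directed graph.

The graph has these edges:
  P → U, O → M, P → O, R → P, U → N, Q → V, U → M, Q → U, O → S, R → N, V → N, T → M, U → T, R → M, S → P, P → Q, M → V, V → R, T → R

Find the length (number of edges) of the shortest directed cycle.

3

For each vertex v, BFS finds the shortest path from v back to v.
The shortest such closed walk is P → O → S → P, length 3.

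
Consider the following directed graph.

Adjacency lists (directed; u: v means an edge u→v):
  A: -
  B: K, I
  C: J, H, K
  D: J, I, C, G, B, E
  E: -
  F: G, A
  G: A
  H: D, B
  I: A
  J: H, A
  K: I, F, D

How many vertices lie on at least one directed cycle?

6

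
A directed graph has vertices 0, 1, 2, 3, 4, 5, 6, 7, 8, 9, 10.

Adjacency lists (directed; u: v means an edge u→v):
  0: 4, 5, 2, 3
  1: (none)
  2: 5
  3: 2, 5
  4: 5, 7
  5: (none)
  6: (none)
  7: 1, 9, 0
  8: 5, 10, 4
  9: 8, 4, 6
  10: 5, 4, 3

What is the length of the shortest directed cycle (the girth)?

3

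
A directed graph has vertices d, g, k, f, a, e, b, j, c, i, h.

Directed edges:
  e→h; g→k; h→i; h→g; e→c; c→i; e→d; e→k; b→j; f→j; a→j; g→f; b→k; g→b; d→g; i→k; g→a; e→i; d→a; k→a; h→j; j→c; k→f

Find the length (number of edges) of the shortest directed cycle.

For each vertex v, BFS finds the shortest path from v back to v.
The shortest such closed walk is c → i → k → f → j → c, length 5.

5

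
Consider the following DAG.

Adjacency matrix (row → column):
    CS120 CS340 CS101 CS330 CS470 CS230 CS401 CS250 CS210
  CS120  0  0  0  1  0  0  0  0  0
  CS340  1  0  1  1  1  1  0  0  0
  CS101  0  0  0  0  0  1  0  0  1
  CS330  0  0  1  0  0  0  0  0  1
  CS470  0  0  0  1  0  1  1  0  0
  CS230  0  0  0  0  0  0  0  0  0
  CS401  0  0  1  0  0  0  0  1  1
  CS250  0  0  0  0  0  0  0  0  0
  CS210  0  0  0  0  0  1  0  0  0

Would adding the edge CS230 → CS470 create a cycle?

Yes

Adding CS230→CS470 creates a cycle iff CS470 can already reach CS230.
Path from CS470: CS470 → CS230.
So CS470 → … → CS230 → CS470 is a cycle.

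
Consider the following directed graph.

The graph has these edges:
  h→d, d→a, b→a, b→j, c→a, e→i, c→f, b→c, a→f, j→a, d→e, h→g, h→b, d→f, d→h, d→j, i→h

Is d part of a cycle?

Yes

d is on a cycle iff d can reach itself via ≥1 edge.
d → h → d — yes.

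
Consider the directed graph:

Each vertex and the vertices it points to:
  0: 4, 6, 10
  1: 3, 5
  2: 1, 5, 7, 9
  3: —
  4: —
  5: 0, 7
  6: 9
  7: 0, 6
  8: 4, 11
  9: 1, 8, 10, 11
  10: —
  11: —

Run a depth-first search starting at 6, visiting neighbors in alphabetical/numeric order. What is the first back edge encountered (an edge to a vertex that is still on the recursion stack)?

0→6

DFS from 6 (visiting neighbors in alphabetical/numeric order); mark gray on enter, black on exit:
6 gray
  9 gray
    1 gray
      3 gray
      3 black
      5 gray
        0 gray
          4 gray
          4 black
          0→6: 6 is gray → back edge
First back edge: 0 → 6.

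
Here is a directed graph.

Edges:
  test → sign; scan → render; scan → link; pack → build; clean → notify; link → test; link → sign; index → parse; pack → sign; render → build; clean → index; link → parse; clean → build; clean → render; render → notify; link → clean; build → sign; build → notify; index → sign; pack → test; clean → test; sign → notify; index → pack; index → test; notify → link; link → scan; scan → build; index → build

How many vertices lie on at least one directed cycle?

10

A vertex is on a directed cycle iff it belongs to a strongly connected component of size ≥ 2 (or has a self-loop).
The vertices on cycles are {link, pack, scan, sign, test, build, clean, index, notify, render} — 10 in total.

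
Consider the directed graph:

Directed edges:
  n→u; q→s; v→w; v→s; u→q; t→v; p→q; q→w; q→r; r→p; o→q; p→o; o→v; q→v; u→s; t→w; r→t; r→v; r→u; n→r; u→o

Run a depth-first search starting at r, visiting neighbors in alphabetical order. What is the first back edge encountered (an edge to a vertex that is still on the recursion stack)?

q->r

DFS from r (visiting neighbors in alphabetical order); mark gray on enter, black on exit:
r gray
  p gray
    o gray
      q gray
        q→r: r is gray → back edge
First back edge: q → r.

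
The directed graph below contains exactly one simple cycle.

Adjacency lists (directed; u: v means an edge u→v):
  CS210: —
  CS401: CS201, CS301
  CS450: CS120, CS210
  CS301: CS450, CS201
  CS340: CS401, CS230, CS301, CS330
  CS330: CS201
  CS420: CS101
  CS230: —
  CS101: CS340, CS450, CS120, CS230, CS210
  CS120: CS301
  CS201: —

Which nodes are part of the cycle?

CS120, CS301, CS450

DFS with gray/black marking from CS450:
CS450 gray
  CS120 gray
    CS301 gray
      CS301→CS450: CS450 is gray → back edge
Back edge closes the cycle CS450 → CS120 → CS301 → CS450; its vertices are {CS120, CS301, CS450}.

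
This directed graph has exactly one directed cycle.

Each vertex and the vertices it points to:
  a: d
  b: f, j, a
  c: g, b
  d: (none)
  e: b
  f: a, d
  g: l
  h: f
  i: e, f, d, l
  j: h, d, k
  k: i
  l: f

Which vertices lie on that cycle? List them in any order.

DFS with gray/black marking from b:
b gray
  f gray
    a gray
      d gray
      d black
    a black
    f→d: d black — skip
  f black
  j gray
    h gray
      h→f: f black — skip
    h black
    j→d: d black — skip
    k gray
      i gray
        e gray
          e→b: b is gray → back edge
Back edge closes the cycle b → j → k → i → e → b; its vertices are {b, e, i, j, k}.

b, e, i, j, k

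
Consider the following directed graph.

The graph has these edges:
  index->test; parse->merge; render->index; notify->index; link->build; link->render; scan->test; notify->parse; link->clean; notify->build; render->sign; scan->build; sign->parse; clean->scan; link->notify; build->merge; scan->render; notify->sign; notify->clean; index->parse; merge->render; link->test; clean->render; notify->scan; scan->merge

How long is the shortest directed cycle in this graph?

For each vertex v, BFS finds the shortest path from v back to v.
The shortest such closed walk is index → parse → merge → render → index, length 4.

4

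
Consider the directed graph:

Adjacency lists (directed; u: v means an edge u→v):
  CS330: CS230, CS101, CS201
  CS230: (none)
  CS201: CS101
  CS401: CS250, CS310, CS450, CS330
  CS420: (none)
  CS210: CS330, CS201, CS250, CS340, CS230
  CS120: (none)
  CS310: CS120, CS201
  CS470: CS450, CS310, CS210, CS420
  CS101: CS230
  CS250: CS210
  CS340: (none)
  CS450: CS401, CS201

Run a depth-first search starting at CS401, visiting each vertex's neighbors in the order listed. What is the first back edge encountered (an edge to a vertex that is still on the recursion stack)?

DFS from CS401 (visiting each vertex's neighbors in the order listed); mark gray on enter, black on exit:
CS401 gray
  CS250 gray
    CS210 gray
      CS330 gray
        CS230 gray
        CS230 black
        CS101 gray
          CS101→CS230: CS230 black — skip
        CS101 black
        CS201 gray
          CS201→CS101: CS101 black — skip
        CS201 black
      CS330 black
      CS210→CS201: CS201 black — skip
      CS210→CS250: CS250 is gray → back edge
First back edge: CS210 → CS250.

CS210->CS250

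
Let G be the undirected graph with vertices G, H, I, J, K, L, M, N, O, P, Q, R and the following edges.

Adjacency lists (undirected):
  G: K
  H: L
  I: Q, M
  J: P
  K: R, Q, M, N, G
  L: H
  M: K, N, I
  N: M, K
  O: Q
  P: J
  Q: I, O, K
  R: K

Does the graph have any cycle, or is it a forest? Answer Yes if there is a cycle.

DFS, tracking each vertex's parent; an edge to a visited non-parent vertex closes a cycle.
Start from N:
visit N (parent –)
  visit M (parent N)
    visit K (parent M)
      visit R (parent K)
        R–K: parent, skip
      visit Q (parent K)
        visit I (parent Q)
          I–Q: parent, skip
          I–M: M visited and ≠ parent → cycle
Cycle: M – K – Q – I – M.

Yes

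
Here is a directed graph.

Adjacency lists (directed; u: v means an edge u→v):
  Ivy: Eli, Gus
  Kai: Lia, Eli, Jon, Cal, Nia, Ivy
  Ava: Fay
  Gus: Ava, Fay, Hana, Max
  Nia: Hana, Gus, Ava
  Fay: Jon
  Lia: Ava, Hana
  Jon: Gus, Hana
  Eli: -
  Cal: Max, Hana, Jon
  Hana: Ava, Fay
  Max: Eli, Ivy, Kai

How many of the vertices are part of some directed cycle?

11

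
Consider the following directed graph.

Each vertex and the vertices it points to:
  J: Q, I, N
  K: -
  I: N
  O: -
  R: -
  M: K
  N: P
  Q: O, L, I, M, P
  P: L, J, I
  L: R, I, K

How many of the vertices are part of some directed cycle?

6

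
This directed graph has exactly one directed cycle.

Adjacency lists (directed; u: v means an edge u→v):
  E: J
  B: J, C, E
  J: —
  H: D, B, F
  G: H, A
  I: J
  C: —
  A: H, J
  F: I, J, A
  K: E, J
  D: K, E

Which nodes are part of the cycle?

DFS with gray/black marking from H:
H gray
  D gray
    K gray
      E gray
        J gray
        J black
      E black
      K→J: J black — skip
    K black
    D→E: E black — skip
  D black
  B gray
    B→J: J black — skip
    C gray
    C black
    B→E: E black — skip
  B black
  F gray
    I gray
      I→J: J black — skip
    I black
    F→J: J black — skip
    A gray
      A→H: H is gray → back edge
Back edge closes the cycle H → F → A → H; its vertices are {A, F, H}.

A, F, H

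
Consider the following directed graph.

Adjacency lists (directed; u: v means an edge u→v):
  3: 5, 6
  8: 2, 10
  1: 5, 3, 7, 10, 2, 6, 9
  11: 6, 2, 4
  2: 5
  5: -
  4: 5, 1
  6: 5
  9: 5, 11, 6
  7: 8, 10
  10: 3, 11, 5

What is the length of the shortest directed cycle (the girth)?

4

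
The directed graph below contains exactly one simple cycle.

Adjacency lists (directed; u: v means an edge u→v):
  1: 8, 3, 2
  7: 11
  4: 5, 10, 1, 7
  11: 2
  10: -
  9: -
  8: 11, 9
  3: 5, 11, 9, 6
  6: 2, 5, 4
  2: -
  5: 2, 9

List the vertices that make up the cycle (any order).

1, 3, 4, 6

DFS with gray/black marking from 4:
4 gray
  5 gray
    2 gray
    2 black
    9 gray
    9 black
  5 black
  10 gray
  10 black
  1 gray
    8 gray
      11 gray
        11→2: 2 black — skip
      11 black
      8→9: 9 black — skip
    8 black
    3 gray
      3→5: 5 black — skip
      3→11: 11 black — skip
      3→9: 9 black — skip
      6 gray
        6→2: 2 black — skip
        6→5: 5 black — skip
        6→4: 4 is gray → back edge
Back edge closes the cycle 4 → 1 → 3 → 6 → 4; its vertices are {1, 3, 4, 6}.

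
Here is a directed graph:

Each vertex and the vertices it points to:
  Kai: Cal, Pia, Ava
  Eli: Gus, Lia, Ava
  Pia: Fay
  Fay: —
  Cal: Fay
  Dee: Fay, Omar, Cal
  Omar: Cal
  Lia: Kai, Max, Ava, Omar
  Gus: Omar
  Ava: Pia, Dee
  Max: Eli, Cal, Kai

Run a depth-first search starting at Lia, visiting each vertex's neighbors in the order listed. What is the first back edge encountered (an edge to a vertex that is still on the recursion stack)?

Eli→Lia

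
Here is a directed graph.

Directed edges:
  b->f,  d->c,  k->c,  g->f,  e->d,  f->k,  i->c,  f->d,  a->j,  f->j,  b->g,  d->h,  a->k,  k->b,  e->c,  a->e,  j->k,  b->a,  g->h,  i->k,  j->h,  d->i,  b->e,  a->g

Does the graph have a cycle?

DFS with white/gray/black marking, starting from b:
b gray
  f gray
    k gray
      c gray
      c black
      k→b: b is gray → back edge
Back edge found, so a cycle exists: b → f → k → b.

Yes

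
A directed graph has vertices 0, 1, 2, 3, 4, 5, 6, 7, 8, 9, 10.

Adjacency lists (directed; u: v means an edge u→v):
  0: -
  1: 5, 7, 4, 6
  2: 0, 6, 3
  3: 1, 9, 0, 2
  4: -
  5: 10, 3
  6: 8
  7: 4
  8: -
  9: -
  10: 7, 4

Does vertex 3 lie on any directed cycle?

3 is on a cycle iff 3 can reach itself via ≥1 edge.
3 → 2 → 3 — yes.

Yes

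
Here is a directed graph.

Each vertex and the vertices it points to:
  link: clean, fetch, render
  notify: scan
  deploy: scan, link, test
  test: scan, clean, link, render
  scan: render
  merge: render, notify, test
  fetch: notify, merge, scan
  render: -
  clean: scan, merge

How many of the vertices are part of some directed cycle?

A vertex is on a directed cycle iff it belongs to a strongly connected component of size ≥ 2 (or has a self-loop).
The vertices on cycles are {link, test, clean, fetch, merge} — 5 in total.

5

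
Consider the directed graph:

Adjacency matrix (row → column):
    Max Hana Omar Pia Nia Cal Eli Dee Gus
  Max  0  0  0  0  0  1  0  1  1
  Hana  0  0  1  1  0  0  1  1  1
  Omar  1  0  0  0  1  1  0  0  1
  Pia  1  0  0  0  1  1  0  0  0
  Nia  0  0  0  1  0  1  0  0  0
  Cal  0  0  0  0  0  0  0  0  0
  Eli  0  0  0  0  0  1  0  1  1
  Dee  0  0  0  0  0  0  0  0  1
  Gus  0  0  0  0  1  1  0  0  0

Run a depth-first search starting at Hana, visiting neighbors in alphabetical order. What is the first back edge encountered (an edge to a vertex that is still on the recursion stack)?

Max→Dee

DFS from Hana (visiting neighbors in alphabetical order); mark gray on enter, black on exit:
Hana gray
  Dee gray
    Gus gray
      Cal gray
      Cal black
      Nia gray
        Nia→Cal: Cal black — skip
        Pia gray
          Pia→Cal: Cal black — skip
          Max gray
            Max→Cal: Cal black — skip
            Max→Dee: Dee is gray → back edge
First back edge: Max → Dee.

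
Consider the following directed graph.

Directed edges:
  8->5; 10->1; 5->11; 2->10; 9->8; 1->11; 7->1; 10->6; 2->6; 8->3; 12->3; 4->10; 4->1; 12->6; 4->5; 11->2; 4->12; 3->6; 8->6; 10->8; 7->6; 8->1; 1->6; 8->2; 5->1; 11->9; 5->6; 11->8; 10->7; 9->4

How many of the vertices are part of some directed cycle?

9

A vertex is on a directed cycle iff it belongs to a strongly connected component of size ≥ 2 (or has a self-loop).
The vertices on cycles are {1, 2, 4, 5, 7, 8, 9, 10, 11} — 9 in total.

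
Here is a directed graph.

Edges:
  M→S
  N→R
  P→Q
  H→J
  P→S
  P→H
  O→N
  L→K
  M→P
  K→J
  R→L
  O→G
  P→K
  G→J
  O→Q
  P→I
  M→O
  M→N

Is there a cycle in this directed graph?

DFS with white/gray/black marking, starting from I:
I gray
I black
G gray
  J gray
  J black
G black
H gray
  H→J: J black — skip
H black
K gray
  K→J: J black — skip
K black
L gray
  L→K: K black — skip
L black
M gray
  O gray
    Q gray
    Q black
    O→G: G black — skip
    N gray
      R gray
        R→L: L black — skip
      R black
    N black
  O black
  S gray
  S black
  M→N: N black — skip
  P gray
    P→Q: Q black — skip
    P→H: H black — skip
    P→K: K black — skip
    P→I: I black — skip
    P→S: S black — skip
  P black
M black
Every edge goes to a white or black vertex — no back edge, so the graph is acyclic.

No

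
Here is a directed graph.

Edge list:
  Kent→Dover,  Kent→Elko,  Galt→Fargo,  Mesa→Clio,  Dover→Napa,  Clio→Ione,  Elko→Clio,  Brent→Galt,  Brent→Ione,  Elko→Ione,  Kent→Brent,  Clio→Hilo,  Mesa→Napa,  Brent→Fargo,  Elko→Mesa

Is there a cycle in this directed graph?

DFS with white/gray/black marking, starting from Hilo:
Hilo gray
Hilo black
Fargo gray
Fargo black
Dover gray
  Napa gray
  Napa black
Dover black
Ione gray
Ione black
Brent gray
  Brent→Ione: Ione black — skip
  Brent→Fargo: Fargo black — skip
  Galt gray
    Galt→Fargo: Fargo black — skip
  Galt black
Brent black
Clio gray
  Clio→Ione: Ione black — skip
  Clio→Hilo: Hilo black — skip
Clio black
Elko gray
  Elko→Clio: Clio black — skip
  Mesa gray
    Mesa→Clio: Clio black — skip
    Mesa→Napa: Napa black — skip
  Mesa black
  Elko→Ione: Ione black — skip
Elko black
Kent gray
  Kent→Elko: Elko black — skip
  Kent→Dover: Dover black — skip
  Kent→Brent: Brent black — skip
Kent black
Every edge goes to a white or black vertex — no back edge, so the graph is acyclic.

No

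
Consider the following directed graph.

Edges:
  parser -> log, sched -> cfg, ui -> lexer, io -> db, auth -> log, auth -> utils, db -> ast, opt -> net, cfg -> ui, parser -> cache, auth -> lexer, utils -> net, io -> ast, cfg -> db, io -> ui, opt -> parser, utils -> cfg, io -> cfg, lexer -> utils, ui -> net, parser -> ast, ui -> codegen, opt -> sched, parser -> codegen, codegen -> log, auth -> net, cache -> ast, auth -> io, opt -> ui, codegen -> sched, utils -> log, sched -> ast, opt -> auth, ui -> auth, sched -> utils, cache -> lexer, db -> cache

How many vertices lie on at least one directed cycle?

A vertex is on a directed cycle iff it belongs to a strongly connected component of size ≥ 2 (or has a self-loop).
The vertices on cycles are {db, io, ui, cfg, auth, cache, lexer, sched, utils, codegen} — 10 in total.

10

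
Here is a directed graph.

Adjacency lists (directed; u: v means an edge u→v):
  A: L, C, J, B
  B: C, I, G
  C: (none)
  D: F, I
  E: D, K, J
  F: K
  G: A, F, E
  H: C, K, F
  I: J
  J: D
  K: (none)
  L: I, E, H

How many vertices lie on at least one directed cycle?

A vertex is on a directed cycle iff it belongs to a strongly connected component of size ≥ 2 (or has a self-loop).
The vertices on cycles are {A, B, D, G, I, J} — 6 in total.

6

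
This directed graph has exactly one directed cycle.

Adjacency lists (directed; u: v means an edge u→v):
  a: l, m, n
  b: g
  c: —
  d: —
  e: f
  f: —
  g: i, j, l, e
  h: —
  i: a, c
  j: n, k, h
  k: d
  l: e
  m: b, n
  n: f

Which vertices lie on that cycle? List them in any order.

DFS with gray/black marking from g:
g gray
  i gray
    a gray
      l gray
        e gray
          f gray
          f black
        e black
      l black
      m gray
        b gray
          b→g: g is gray → back edge
Back edge closes the cycle g → i → a → m → b → g; its vertices are {a, b, g, i, m}.

a, b, g, i, m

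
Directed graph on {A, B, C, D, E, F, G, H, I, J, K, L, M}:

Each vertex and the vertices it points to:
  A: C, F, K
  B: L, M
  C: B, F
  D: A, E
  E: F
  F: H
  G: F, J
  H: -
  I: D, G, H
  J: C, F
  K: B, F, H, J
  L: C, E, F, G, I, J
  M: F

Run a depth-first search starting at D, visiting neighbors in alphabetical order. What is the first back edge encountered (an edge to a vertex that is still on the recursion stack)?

L→C

DFS from D (visiting neighbors in alphabetical order); mark gray on enter, black on exit:
D gray
  A gray
    C gray
      B gray
        L gray
          L→C: C is gray → back edge
First back edge: L → C.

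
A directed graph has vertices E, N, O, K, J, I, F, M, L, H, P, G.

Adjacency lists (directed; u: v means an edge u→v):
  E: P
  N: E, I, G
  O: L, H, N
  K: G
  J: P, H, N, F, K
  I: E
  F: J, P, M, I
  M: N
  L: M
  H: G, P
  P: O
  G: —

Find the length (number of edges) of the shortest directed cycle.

2

For each vertex v, BFS finds the shortest path from v back to v.
The shortest such closed walk is F → J → F, length 2.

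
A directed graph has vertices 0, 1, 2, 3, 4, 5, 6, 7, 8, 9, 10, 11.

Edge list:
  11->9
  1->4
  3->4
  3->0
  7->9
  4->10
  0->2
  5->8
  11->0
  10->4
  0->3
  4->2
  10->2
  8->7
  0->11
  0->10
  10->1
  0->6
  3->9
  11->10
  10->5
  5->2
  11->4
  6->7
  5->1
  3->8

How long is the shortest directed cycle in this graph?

For each vertex v, BFS finds the shortest path from v back to v.
The shortest such closed walk is 11 → 0 → 11, length 2.

2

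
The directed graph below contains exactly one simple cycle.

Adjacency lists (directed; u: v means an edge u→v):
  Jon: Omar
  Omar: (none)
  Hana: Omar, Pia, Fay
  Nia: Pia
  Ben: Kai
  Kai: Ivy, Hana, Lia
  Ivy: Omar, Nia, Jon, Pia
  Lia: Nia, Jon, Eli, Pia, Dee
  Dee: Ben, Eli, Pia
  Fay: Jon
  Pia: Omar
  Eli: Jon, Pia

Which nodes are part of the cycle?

Ben, Dee, Kai, Lia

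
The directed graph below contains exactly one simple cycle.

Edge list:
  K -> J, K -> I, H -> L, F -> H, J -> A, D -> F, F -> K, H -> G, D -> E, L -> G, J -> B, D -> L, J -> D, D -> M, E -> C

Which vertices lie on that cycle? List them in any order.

DFS with gray/black marking from J:
J gray
  B gray
  B black
  A gray
  A black
  D gray
    L gray
      G gray
      G black
    L black
    F gray
      K gray
        I gray
        I black
        K→J: J is gray → back edge
Back edge closes the cycle J → D → F → K → J; its vertices are {D, F, J, K}.

D, F, J, K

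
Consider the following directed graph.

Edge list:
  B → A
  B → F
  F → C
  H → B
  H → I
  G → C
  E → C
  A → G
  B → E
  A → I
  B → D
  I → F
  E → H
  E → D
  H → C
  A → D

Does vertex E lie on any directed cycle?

Yes

E is on a cycle iff E can reach itself via ≥1 edge.
E → H → B → E — yes.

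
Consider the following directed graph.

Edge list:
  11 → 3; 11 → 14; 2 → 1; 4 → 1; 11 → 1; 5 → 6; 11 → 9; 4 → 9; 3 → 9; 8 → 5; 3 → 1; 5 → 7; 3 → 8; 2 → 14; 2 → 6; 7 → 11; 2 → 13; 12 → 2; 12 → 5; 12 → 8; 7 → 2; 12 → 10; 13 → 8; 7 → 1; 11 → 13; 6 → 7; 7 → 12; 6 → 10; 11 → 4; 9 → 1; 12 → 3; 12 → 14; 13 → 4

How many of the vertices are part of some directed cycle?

9

A vertex is on a directed cycle iff it belongs to a strongly connected component of size ≥ 2 (or has a self-loop).
The vertices on cycles are {2, 3, 5, 6, 7, 8, 11, 12, 13} — 9 in total.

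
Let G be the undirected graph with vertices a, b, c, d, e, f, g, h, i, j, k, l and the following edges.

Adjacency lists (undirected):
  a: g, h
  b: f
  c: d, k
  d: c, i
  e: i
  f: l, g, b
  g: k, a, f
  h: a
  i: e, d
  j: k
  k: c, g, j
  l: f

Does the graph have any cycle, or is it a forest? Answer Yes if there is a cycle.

No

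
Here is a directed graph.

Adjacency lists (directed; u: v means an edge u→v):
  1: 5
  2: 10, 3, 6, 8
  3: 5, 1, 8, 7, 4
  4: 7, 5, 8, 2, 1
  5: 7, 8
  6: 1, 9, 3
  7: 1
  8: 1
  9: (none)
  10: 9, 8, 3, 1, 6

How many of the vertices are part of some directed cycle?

9

A vertex is on a directed cycle iff it belongs to a strongly connected component of size ≥ 2 (or has a self-loop).
The vertices on cycles are {1, 2, 3, 4, 5, 6, 7, 8, 10} — 9 in total.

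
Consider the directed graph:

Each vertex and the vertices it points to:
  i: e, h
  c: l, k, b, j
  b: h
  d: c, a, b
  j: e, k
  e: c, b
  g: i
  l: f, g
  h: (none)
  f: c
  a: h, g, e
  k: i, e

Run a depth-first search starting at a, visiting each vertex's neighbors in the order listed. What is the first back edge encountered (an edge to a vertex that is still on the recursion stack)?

f→c

DFS from a (visiting each vertex's neighbors in the order listed); mark gray on enter, black on exit:
a gray
  h gray
  h black
  g gray
    i gray
      e gray
        c gray
          l gray
            f gray
              f→c: c is gray → back edge
First back edge: f → c.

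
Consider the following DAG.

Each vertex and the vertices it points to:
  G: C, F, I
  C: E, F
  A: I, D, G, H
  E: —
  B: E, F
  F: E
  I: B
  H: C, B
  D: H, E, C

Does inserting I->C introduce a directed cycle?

Adding I→C creates a cycle iff C can already reach I.
Explore from C: no path reaches I. The graph stays acyclic.

No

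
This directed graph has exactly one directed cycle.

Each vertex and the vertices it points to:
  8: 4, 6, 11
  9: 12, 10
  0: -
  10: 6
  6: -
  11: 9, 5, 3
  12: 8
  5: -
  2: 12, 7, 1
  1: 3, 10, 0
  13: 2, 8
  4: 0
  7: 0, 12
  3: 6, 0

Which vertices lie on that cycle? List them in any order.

8, 9, 11, 12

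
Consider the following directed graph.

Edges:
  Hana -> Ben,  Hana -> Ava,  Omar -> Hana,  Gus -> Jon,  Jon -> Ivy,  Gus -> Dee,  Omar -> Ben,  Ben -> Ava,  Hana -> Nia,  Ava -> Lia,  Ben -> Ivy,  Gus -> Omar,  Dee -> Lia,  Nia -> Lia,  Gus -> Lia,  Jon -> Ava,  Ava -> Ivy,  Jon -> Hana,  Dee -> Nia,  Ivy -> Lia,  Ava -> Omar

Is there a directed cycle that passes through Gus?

No

Gus lies on a cycle iff there is a path from Gus back to itself.
Exploring from Gus, it never reaches itself; equivalently, its strongly connected component is a singleton.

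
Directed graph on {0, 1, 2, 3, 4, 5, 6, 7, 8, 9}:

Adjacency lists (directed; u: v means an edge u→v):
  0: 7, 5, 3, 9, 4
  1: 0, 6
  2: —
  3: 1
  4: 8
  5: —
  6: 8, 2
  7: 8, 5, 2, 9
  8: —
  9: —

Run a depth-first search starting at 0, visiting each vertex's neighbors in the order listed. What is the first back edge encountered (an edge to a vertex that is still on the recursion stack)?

DFS from 0 (visiting each vertex's neighbors in the order listed); mark gray on enter, black on exit:
0 gray
  7 gray
    8 gray
    8 black
    5 gray
    5 black
    2 gray
    2 black
    9 gray
    9 black
  7 black
  0→5: 5 black — skip
  3 gray
    1 gray
      1→0: 0 is gray → back edge
First back edge: 1 → 0.

1→0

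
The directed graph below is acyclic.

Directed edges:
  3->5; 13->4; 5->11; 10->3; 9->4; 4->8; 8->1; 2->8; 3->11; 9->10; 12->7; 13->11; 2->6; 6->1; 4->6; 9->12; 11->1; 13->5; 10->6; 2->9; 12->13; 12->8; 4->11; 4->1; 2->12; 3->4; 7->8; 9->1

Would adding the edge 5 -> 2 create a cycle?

Adding 5→2 creates a cycle iff 2 can already reach 5.
Path from 2: 2 → 12 → 13 → 5.
So 2 → … → 5 → 2 is a cycle.

Yes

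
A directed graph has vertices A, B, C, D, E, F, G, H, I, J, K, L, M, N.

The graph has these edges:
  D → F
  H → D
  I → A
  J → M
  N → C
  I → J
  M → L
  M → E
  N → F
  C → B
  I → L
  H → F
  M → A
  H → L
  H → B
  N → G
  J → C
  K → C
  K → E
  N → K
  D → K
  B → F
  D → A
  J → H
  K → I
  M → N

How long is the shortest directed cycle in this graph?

For each vertex v, BFS finds the shortest path from v back to v.
The shortest such closed walk is I → J → M → N → K → I, length 5.

5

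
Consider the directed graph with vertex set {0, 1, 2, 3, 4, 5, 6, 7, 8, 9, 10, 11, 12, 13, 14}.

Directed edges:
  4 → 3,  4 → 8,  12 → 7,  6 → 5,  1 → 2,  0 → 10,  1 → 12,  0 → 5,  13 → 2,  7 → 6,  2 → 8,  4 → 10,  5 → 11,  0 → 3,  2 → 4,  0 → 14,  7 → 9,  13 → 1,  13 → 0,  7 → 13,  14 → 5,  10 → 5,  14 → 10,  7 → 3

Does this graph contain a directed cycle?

Yes

DFS with white/gray/black marking, starting from 13:
13 gray
  0 gray
    3 gray
    3 black
    5 gray
      11 gray
      11 black
    5 black
    10 gray
      10→5: 5 black — skip
    10 black
    14 gray
      14→10: 10 black — skip
      14→5: 5 black — skip
    14 black
  0 black
  2 gray
    4 gray
      4→3: 3 black — skip
      8 gray
      8 black
      4→10: 10 black — skip
    4 black
    2→8: 8 black — skip
  2 black
  1 gray
    1→2: 2 black — skip
    12 gray
      7 gray
        7→3: 3 black — skip
        7→13: 13 is gray → back edge
Back edge found, so a cycle exists: 13 → 1 → 12 → 7 → 13.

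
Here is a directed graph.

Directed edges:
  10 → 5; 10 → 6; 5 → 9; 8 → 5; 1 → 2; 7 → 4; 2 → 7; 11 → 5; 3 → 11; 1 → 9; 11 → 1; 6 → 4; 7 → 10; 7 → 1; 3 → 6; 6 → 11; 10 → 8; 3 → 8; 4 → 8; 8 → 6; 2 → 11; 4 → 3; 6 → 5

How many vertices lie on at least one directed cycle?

9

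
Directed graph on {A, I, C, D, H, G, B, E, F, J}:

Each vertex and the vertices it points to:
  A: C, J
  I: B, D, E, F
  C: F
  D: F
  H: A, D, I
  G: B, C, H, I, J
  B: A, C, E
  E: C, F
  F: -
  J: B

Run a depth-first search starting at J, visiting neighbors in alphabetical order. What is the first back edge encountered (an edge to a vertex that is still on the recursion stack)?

A→J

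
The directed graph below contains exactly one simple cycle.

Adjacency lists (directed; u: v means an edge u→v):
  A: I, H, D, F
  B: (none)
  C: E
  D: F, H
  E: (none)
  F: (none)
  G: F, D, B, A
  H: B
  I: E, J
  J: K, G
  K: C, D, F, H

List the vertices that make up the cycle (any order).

DFS with gray/black marking from J:
J gray
  K gray
    C gray
      E gray
      E black
    C black
    D gray
      F gray
      F black
      H gray
        B gray
        B black
      H black
    D black
    K→F: F black — skip
    K→H: H black — skip
  K black
  G gray
    G→F: F black — skip
    G→D: D black — skip
    G→B: B black — skip
    A gray
      I gray
        I→E: E black — skip
        I→J: J is gray → back edge
Back edge closes the cycle J → G → A → I → J; its vertices are {A, G, I, J}.

A, G, I, J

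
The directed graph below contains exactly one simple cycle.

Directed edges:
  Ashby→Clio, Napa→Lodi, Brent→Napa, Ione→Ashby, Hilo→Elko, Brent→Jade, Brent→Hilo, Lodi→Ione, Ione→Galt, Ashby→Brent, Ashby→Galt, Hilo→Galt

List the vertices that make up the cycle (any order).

Ione, Lodi, Napa, Ashby, Brent

DFS with gray/black marking from Ashby:
Ashby gray
  Clio gray
  Clio black
  Galt gray
  Galt black
  Brent gray
    Jade gray
    Jade black
    Hilo gray
      Elko gray
      Elko black
      Hilo→Galt: Galt black — skip
    Hilo black
    Napa gray
      Lodi gray
        Ione gray
          Ione→Ashby: Ashby is gray → back edge
Back edge closes the cycle Ashby → Brent → Napa → Lodi → Ione → Ashby; its vertices are {Ione, Lodi, Napa, Ashby, Brent}.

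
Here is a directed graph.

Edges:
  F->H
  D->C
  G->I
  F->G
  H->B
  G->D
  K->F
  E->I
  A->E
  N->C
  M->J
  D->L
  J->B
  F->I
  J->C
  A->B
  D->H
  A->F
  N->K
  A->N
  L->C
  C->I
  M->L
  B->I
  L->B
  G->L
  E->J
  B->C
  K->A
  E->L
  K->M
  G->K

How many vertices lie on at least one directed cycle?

A vertex is on a directed cycle iff it belongs to a strongly connected component of size ≥ 2 (or has a self-loop).
The vertices on cycles are {A, F, G, K, N} — 5 in total.

5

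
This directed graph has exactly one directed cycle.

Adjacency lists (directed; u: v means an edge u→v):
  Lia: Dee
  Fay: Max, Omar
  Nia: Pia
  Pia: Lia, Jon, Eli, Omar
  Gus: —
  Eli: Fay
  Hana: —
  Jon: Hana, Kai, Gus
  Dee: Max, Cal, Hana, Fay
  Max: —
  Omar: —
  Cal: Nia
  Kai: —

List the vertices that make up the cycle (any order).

Cal, Dee, Lia, Nia, Pia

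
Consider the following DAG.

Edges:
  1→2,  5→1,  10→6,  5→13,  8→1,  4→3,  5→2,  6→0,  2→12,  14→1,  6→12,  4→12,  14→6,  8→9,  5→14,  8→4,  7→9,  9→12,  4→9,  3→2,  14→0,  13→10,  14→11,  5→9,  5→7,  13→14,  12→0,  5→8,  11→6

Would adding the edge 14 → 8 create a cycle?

No

Adding 14→8 creates a cycle iff 8 can already reach 14.
Explore from 8: no path reaches 14. The graph stays acyclic.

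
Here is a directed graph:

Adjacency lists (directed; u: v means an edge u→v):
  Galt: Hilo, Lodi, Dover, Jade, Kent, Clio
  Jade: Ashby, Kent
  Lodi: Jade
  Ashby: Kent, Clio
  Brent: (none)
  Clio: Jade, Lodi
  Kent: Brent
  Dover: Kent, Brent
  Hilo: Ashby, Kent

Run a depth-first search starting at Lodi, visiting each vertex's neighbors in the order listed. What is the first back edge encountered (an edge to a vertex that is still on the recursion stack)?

Clio→Jade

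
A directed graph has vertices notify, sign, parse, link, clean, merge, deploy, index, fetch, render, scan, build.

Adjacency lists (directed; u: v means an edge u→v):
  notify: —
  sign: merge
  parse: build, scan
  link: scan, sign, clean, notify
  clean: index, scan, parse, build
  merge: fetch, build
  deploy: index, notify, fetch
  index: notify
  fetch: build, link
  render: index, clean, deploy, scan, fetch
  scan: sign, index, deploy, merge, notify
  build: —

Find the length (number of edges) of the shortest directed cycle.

4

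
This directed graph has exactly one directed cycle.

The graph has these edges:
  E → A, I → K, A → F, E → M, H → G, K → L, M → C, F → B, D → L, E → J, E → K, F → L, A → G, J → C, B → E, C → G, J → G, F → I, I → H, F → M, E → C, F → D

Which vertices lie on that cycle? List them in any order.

DFS with gray/black marking from F:
F gray
  I gray
    K gray
      L gray
      L black
    K black
    H gray
      G gray
      G black
    H black
  I black
  B gray
    E gray
      C gray
        C→G: G black — skip
      C black
      A gray
        A→G: G black — skip
        A→F: F is gray → back edge
Back edge closes the cycle F → B → E → A → F; its vertices are {A, B, E, F}.

A, B, E, F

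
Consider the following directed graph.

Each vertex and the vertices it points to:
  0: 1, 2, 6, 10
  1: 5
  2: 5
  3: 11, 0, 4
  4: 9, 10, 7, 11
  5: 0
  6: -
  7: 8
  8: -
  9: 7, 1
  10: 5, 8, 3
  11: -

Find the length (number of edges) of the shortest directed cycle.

For each vertex v, BFS finds the shortest path from v back to v.
The shortest such closed walk is 3 → 4 → 10 → 3, length 3.

3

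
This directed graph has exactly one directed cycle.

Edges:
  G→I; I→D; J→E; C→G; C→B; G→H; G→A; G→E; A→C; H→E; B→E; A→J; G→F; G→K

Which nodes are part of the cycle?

A, C, G

DFS with gray/black marking from C:
C gray
  G gray
    A gray
      A→C: C is gray → back edge
Back edge closes the cycle C → G → A → C; its vertices are {A, C, G}.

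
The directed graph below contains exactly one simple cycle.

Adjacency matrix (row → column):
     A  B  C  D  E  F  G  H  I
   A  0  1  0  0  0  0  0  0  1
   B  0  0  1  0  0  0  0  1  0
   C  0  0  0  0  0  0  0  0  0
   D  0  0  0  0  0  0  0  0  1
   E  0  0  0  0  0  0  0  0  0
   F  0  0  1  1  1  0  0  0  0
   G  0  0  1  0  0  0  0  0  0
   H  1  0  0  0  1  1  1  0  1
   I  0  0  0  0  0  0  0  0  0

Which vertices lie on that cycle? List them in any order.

A, B, H

DFS with gray/black marking from A:
A gray
  I gray
  I black
  B gray
    C gray
    C black
    H gray
      H→I: I black — skip
      F gray
        E gray
        E black
        D gray
          D→I: I black — skip
        D black
        F→C: C black — skip
      F black
      G gray
        G→C: C black — skip
      G black
      H→E: E black — skip
      H→A: A is gray → back edge
Back edge closes the cycle A → B → H → A; its vertices are {A, B, H}.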